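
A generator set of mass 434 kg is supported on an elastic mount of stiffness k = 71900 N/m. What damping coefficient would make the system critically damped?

11200 N·s/m

c_c = 2√(k·m) = 2√(71900 × 434) = 2 × 5586 = 11170 N·s/m.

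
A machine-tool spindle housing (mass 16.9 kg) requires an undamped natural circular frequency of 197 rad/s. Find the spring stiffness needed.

k = m·ω_n² = 16.9 × 197.0² = 16.9 × 38810 = 655900 N/m.

656000 N/m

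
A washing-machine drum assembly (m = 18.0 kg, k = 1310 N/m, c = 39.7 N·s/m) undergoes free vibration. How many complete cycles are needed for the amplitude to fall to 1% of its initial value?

ζ = c/(2√(km)) = 39.7/(2√(1310 × 18.0)) = 39.7/307.1 = 0.1293.
Logarithmic decrement δ = 2πζ/√(1 − ζ²) = 2π × 0.1293/√(1 − 0.0167) = 0.8191.
x_n/x₀ = e^(−nδ) ≤ 0.01; take ln: n ≥ ln(1/0.01)/δ = 4.605/0.8191 = 5.622.
So 6 complete cycles are required.

6 cycles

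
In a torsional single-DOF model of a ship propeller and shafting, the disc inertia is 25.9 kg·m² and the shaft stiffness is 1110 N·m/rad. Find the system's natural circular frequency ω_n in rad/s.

ω_n = √(k_t/J) = √(1110/25.9) = √42.86 = 6.547 rad/s.

6.55 rad/s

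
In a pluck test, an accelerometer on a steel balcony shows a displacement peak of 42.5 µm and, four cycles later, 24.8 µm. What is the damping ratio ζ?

0.0214

Logarithmic decrement δ = (1/n)·ln(x₀/x_n) = (1/4)·ln(42.5/24.8) = (1/4)·ln(1.714) = 0.1347.
ζ = δ/√(4π² + δ²) = 0.1347/√(39.48 + 0.0181) = 0.1347/6.285 = 0.02143.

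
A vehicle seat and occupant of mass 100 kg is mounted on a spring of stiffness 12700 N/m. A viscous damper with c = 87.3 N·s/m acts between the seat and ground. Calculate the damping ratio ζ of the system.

0.0387

ω_n = √(k/m) = √(12700/100) = 11.27 rad/s.
Critical damping c_c = 2√(k·m) = 2√(12700 × 100) = 2254 N·s/m, so ζ = c/c_c = 87.3/2254 = 0.03873.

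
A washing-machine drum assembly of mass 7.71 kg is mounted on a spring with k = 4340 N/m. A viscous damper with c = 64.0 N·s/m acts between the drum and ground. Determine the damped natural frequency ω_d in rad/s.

ω_n = √(k/m) = √(4340/7.71) = 23.73 rad/s.
Critical damping c_c = 2√(k·m) = 2√(4340 × 7.71) = 365.8 N·s/m, so ζ = c/c_c = 64.0/365.8 = 0.1749.
ω_d = ω_n√(1 − ζ²) = 23.73 × √(1 − 0.0306) = 23.36 rad/s.

23.4 rad/s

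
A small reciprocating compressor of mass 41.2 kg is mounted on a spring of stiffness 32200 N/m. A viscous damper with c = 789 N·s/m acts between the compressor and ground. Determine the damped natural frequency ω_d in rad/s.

ω_n = √(k/m) = √(32200/41.2) = 27.96 rad/s.
Critical damping c_c = 2√(k·m) = 2√(32200 × 41.2) = 2304 N·s/m, so ζ = c/c_c = 789/2304 = 0.3425.
ω_d = ω_n√(1 − ζ²) = 27.96 × √(1 − 0.117) = 26.27 rad/s.

26.3 rad/s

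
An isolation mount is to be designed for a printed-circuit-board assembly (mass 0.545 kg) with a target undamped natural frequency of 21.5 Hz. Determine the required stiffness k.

ω_n = 2πf_n = 2π × 21.5 = 135.1 rad/s.
k = m·ω_n² = 0.545 × 135.1² = 0.545 × 18250 = 9946 N/m.

9950 N/m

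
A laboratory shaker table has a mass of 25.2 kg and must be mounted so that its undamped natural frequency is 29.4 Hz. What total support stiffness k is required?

ω_n = 2πf_n = 2π × 29.4 = 184.7 rad/s.
k = m·ω_n² = 25.2 × 184.7² = 25.2 × 34120 = 859900 N/m.

860000 N/m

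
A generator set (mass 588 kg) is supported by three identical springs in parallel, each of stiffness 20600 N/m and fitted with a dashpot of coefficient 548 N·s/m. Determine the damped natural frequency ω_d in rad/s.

10.2 rad/s

Parallel springs add: k_eq = 3 × 20600 = 61800 N/m.
ω_n = √(k_eq/m) = √(61800/588) = 10.25 rad/s.
Critical damping c_c = 2√(k_eq·m) = 2√(61800 × 588) = 12060 N·s/m, so ζ = c/c_c = 548/12060 = 0.04545.
ω_d = ω_n√(1 − ζ²) = 10.25 × √(1 − 0.00207) = 10.24 rad/s.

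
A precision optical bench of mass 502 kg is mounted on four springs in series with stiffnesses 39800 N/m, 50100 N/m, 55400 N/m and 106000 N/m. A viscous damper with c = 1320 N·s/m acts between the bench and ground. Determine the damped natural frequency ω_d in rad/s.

Series springs: 1/k_eq = 1/39800 + 1/50100 + 1/55400 + 1/106000 = 7.257×10^-5, so k_eq = 13780 N/m.
ω_n = √(k_eq/m) = √(13780/502) = 5.239 rad/s.
Critical damping c_c = 2√(k_eq·m) = 2√(13780 × 502) = 5260 N·s/m, so ζ = c/c_c = 1320/5260 = 0.2509.
ω_d = ω_n√(1 − ζ²) = 5.239 × √(1 − 0.0630) = 5.072 rad/s.

5.07 rad/s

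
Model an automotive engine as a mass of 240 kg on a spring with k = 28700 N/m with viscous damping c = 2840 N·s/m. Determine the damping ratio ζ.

ω_n = √(k/m) = √(28700/240) = 10.94 rad/s.
Critical damping c_c = 2√(k·m) = 2√(28700 × 240) = 5249 N·s/m, so ζ = c/c_c = 2840/5249 = 0.5411.

0.541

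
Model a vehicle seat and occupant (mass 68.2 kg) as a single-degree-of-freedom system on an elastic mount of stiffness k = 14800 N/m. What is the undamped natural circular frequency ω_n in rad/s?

ω_n = √(k/m) = √(14800/68.2) = √217.0 = 14.73 rad/s.

14.7 rad/s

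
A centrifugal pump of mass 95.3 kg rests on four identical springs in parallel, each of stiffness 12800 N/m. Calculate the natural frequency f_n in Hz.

3.69 Hz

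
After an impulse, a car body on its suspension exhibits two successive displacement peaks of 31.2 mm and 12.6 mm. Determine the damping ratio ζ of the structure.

0.143

Logarithmic decrement δ = (1/n)·ln(x₀/x_n) = (1/1)·ln(31.2/12.6) = (1/1)·ln(2.476) = 0.9067.
ζ = δ/√(4π² + δ²) = 0.9067/√(39.48 + 0.822) = 0.9067/6.348 = 0.1428.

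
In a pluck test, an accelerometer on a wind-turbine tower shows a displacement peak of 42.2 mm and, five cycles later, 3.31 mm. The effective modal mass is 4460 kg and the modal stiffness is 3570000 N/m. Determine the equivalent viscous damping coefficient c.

20400 N·s/m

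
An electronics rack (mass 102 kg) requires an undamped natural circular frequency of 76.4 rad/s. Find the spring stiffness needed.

k = m·ω_n² = 102 × 76.40² = 102 × 5837 = 595400 N/m.

595000 N/m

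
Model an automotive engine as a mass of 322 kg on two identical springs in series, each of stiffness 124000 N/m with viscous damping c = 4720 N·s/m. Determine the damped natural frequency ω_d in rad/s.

Series springs: 1/k_eq = 2/124000, so k_eq = 124000/2 = 62000 N/m.
ω_n = √(k_eq/m) = √(62000/322) = 13.88 rad/s.
Critical damping c_c = 2√(k_eq·m) = 2√(62000 × 322) = 8936 N·s/m, so ζ = c/c_c = 4720/8936 = 0.5282.
ω_d = ω_n√(1 − ζ²) = 13.88 × √(1 − 0.279) = 11.78 rad/s.

11.8 rad/s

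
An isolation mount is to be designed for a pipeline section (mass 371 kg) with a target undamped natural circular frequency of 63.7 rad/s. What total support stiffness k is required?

1510000 N/m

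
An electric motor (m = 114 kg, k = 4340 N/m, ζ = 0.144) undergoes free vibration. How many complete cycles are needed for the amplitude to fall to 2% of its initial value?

Logarithmic decrement δ = 2πζ/√(1 − ζ²) = 2π × 0.1440/√(1 − 0.0207) = 0.9143.
x_n/x₀ = e^(−nδ) ≤ 0.02; take ln: n ≥ ln(1/0.02)/δ = 3.912/0.9143 = 4.279.
So 5 complete cycles are required.

5 cycles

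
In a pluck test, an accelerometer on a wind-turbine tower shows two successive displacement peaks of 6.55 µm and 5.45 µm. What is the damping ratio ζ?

0.0292

Logarithmic decrement δ = (1/n)·ln(x₀/x_n) = (1/1)·ln(6.55/5.45) = (1/1)·ln(1.202) = 0.1838.
ζ = δ/√(4π² + δ²) = 0.1838/√(39.48 + 0.0338) = 0.1838/6.286 = 0.02925.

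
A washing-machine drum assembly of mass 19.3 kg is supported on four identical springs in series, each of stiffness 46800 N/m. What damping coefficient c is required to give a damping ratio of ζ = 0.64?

Series springs: 1/k_eq = 4/46800, so k_eq = 46800/4 = 11700 N/m.
c_c = 2√(k_eq·m) = 2√(11700 × 19.3) = 950.4 N·s/m.
c = ζ·c_c = 0.64 × 950.4 = 608.2 N·s/m.

608 N·s/m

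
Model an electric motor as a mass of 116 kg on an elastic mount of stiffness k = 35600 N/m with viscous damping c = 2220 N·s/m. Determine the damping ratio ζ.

ω_n = √(k/m) = √(35600/116) = 17.52 rad/s.
Critical damping c_c = 2√(k·m) = 2√(35600 × 116) = 4064 N·s/m, so ζ = c/c_c = 2220/4064 = 0.5462.

0.546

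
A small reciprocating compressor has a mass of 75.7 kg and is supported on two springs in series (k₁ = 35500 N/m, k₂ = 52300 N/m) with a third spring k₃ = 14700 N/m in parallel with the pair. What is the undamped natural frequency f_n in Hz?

3.46 Hz

Series pair: k_s = k₁k₂/(k₁+k₂) = (35500)(52300)/(35500 + 52300) = 21150 N/m. In parallel with k₃: k_eq = 21150 + 14700 = 35850 N/m.
ω_n = √(k_eq/m) = √(35850/75.7) = √473.5 = 21.76 rad/s.
f_n = ω_n/(2π) = 21.76/6.283 = 3.463 Hz.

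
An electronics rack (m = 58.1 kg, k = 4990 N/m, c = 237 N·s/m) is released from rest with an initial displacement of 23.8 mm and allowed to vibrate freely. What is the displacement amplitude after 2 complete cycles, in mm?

1.40 mm

ζ = c/(2√(km)) = 237/(2√(4990 × 58.1)) = 237/1077 = 0.2201.
Logarithmic decrement δ = 2πζ/√(1 − ζ²) = 2π × 0.2201/√(1 − 0.0484) = 1.418.
After n cycles, x_n/x₀ = e^(−nδ), so x_2 = 23.8 × e^(−2 × 1.418) = 23.8 × 0.05871 = 1.397 mm.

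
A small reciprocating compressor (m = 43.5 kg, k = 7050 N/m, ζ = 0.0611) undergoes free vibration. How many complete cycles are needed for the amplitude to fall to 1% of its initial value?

12 cycles

Logarithmic decrement δ = 2πζ/√(1 − ζ²) = 2π × 0.06110/√(1 − 0.00373) = 0.3846.
x_n/x₀ = e^(−nδ) ≤ 0.01; take ln: n ≥ ln(1/0.01)/δ = 4.605/0.3846 = 11.97.
So 12 complete cycles are required.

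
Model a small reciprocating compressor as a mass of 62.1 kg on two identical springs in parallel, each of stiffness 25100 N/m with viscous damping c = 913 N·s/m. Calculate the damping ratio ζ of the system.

Parallel springs add: k_eq = 2 × 25100 = 50200 N/m.
ω_n = √(k_eq/m) = √(50200/62.1) = 28.43 rad/s.
Critical damping c_c = 2√(k_eq·m) = 2√(50200 × 62.1) = 3531 N·s/m, so ζ = c/c_c = 913/3531 = 0.2585.

0.259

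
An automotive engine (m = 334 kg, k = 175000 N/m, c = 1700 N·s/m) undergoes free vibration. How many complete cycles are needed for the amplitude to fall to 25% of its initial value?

2 cycles

ζ = c/(2√(km)) = 1700/(2√(175000 × 334)) = 1700/15290 = 0.1112.
Logarithmic decrement δ = 2πζ/√(1 − ζ²) = 2π × 0.1112/√(1 − 0.0124) = 0.7029.
x_n/x₀ = e^(−nδ) ≤ 0.25; take ln: n ≥ ln(1/0.25)/δ = 1.386/0.7029 = 1.972.
So 2 complete cycles are required.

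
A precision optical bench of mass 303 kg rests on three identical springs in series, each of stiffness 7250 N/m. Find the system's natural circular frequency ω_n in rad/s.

Series springs: 1/k_eq = 3/7250, so k_eq = 7250/3 = 2417 N/m.
ω_n = √(k_eq/m) = √(2417/303) = √7.976 = 2.824 rad/s.

2.82 rad/s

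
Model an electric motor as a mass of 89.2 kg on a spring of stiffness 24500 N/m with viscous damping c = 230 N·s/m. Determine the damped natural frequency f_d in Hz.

ω_n = √(k/m) = √(24500/89.2) = 16.57 rad/s.
Critical damping c_c = 2√(k·m) = 2√(24500 × 89.2) = 2957 N·s/m, so ζ = c/c_c = 230/2957 = 0.07779.
ω_d = ω_n√(1 − ζ²) = 16.57 × √(1 − 0.00605) = 16.52 rad/s.
f_d = ω_d/(2π) = 2.630 Hz.

2.63 Hz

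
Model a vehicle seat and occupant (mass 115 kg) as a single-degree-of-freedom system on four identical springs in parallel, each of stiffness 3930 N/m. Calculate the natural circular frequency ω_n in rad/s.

Parallel springs add: k_eq = 4 × 3930 = 15720 N/m.
ω_n = √(k_eq/m) = √(15720/115) = √136.7 = 11.69 rad/s.

11.7 rad/s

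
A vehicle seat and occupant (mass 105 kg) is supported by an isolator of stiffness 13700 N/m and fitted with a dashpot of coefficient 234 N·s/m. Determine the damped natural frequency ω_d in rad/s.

11.4 rad/s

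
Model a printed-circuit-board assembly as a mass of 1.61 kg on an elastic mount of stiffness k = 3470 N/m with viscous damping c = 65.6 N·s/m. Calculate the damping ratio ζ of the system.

0.439

ω_n = √(k/m) = √(3470/1.61) = 46.42 rad/s.
Critical damping c_c = 2√(k·m) = 2√(3470 × 1.61) = 149.5 N·s/m, so ζ = c/c_c = 65.6/149.5 = 0.4388.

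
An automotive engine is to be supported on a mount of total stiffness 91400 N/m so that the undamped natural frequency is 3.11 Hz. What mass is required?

239 kg

ω_n = 2πf_n = 2π × 3.11 = 19.54 rad/s.
m = k/ω_n² = 91400/19.54² = 91400/381.8 = 239.4 kg.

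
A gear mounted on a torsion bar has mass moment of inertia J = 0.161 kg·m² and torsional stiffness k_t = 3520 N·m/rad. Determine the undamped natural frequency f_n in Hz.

23.5 Hz

ω_n = √(k_t/J) = √(3520/0.161) = √21860 = 147.9 rad/s.
f_n = ω_n/(2π) = 147.9/6.283 = 23.53 Hz.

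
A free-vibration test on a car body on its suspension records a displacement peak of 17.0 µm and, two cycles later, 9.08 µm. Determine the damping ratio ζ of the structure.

0.0498

Logarithmic decrement δ = (1/n)·ln(x₀/x_n) = (1/2)·ln(17.0/9.08) = (1/2)·ln(1.872) = 0.3136.
ζ = δ/√(4π² + δ²) = 0.3136/√(39.48 + 0.0983) = 0.3136/6.291 = 0.04984.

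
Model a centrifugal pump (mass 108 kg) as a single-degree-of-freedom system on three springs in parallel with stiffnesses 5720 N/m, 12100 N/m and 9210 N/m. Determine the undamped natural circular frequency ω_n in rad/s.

Parallel springs add: k_eq = 5720 + 12100 + 9210 = 27030 N/m.
ω_n = √(k_eq/m) = √(27030/108) = √250.3 = 15.82 rad/s.

15.8 rad/s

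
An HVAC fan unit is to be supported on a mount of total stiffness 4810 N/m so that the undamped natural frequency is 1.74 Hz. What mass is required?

40.2 kg

ω_n = 2πf_n = 2π × 1.74 = 10.93 rad/s.
m = k/ω_n² = 4810/10.93² = 4810/119.5 = 40.24 kg.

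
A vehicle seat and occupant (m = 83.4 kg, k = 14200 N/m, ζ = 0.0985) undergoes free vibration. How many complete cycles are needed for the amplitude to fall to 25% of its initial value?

Logarithmic decrement δ = 2πζ/√(1 − ζ²) = 2π × 0.09850/√(1 − 0.00970) = 0.6219.
x_n/x₀ = e^(−nδ) ≤ 0.25; take ln: n ≥ ln(1/0.25)/δ = 1.386/0.6219 = 2.229.
So 3 complete cycles are required.

3 cycles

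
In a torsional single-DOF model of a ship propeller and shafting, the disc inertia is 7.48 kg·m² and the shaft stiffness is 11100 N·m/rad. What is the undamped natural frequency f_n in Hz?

ω_n = √(k_t/J) = √(11100/7.48) = √1484 = 38.52 rad/s.
f_n = ω_n/(2π) = 38.52/6.283 = 6.131 Hz.

6.13 Hz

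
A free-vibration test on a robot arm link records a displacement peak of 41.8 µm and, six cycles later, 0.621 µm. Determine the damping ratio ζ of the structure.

Logarithmic decrement δ = (1/n)·ln(x₀/x_n) = (1/6)·ln(41.8/0.621) = (1/6)·ln(67.31) = 0.7016.
ζ = δ/√(4π² + δ²) = 0.7016/√(39.48 + 0.492) = 0.7016/6.322 = 0.1110.

0.111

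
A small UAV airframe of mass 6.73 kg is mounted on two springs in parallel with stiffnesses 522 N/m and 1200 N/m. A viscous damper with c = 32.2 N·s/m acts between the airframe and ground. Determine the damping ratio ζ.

Parallel springs add: k_eq = 522 + 1200 = 1722 N/m.
ω_n = √(k_eq/m) = √(1722/6.73) = 16.00 rad/s.
Critical damping c_c = 2√(k_eq·m) = 2√(1722 × 6.73) = 215.3 N·s/m, so ζ = c/c_c = 32.2/215.3 = 0.1496.

0.150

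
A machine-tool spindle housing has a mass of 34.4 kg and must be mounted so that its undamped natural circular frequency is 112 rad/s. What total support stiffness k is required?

k = m·ω_n² = 34.4 × 112.0² = 34.4 × 12540 = 431500 N/m.

432000 N/m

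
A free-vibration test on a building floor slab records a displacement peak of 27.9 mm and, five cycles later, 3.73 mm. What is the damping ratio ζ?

0.0639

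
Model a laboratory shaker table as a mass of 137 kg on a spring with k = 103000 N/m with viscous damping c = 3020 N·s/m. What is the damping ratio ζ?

0.402

ω_n = √(k/m) = √(103000/137) = 27.42 rad/s.
Critical damping c_c = 2√(k·m) = 2√(103000 × 137) = 7513 N·s/m, so ζ = c/c_c = 3020/7513 = 0.4020.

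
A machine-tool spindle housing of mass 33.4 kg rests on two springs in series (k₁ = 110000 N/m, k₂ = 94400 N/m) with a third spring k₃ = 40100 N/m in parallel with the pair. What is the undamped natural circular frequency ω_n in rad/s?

52.2 rad/s

Series pair: k_s = k₁k₂/(k₁+k₂) = (110000)(94400)/(110000 + 94400) = 50800 N/m. In parallel with k₃: k_eq = 50800 + 40100 = 90900 N/m.
ω_n = √(k_eq/m) = √(90900/33.4) = √2722 = 52.17 rad/s.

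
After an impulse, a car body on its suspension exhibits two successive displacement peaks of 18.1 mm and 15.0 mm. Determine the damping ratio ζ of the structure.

0.0299

Logarithmic decrement δ = (1/n)·ln(x₀/x_n) = (1/1)·ln(18.1/15.0) = (1/1)·ln(1.207) = 0.1879.
ζ = δ/√(4π² + δ²) = 0.1879/√(39.48 + 0.0353) = 0.1879/6.286 = 0.02989.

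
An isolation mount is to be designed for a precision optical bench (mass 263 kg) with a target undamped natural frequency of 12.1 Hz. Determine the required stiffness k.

ω_n = 2πf_n = 2π × 12.1 = 76.03 rad/s.
k = m·ω_n² = 263 × 76.03² = 263 × 5780 = 1520000 N/m.

1520000 N/m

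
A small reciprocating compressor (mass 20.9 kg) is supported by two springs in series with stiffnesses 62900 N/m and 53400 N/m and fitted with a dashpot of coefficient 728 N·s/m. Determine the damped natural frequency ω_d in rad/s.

32.8 rad/s

Series springs: 1/k_eq = 1/62900 + 1/53400 = 3.462×10^-5, so k_eq = 28880 N/m.
ω_n = √(k_eq/m) = √(28880/20.9) = 37.17 rad/s.
Critical damping c_c = 2√(k_eq·m) = 2√(28880 × 20.9) = 1554 N·s/m, so ζ = c/c_c = 728/1554 = 0.4685.
ω_d = ω_n√(1 − ζ²) = 37.17 × √(1 − 0.220) = 32.84 rad/s.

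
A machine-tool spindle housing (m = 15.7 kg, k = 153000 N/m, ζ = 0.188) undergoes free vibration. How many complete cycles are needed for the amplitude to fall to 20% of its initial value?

Logarithmic decrement δ = 2πζ/√(1 − ζ²) = 2π × 0.1880/√(1 − 0.0353) = 1.203.
x_n/x₀ = e^(−nδ) ≤ 0.2; take ln: n ≥ ln(1/0.2)/δ = 1.609/1.203 = 1.338.
So 2 complete cycles are required.

2 cycles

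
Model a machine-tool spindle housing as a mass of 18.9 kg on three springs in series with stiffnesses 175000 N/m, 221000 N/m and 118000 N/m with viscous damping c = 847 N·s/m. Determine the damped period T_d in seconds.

Series springs: 1/k_eq = 1/175000 + 1/221000 + 1/118000 = 1.871×10^-5, so k_eq = 53440 N/m.
ω_n = √(k_eq/m) = √(53440/18.9) = 53.17 rad/s.
Critical damping c_c = 2√(k_eq·m) = 2√(53440 × 18.9) = 2010 N·s/m, so ζ = c/c_c = 847/2010 = 0.4214.
ω_d = ω_n√(1 − ζ²) = 53.17 × √(1 − 0.178) = 48.22 rad/s.
T_d = 2π/ω_d = 0.1303 s.

0.130 s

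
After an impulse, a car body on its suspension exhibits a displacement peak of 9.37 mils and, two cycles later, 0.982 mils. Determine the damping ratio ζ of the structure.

0.177

Logarithmic decrement δ = (1/n)·ln(x₀/x_n) = (1/2)·ln(9.37/0.982) = (1/2)·ln(9.542) = 1.128.
ζ = δ/√(4π² + δ²) = 1.128/√(39.48 + 1.27) = 1.128/6.384 = 0.1767.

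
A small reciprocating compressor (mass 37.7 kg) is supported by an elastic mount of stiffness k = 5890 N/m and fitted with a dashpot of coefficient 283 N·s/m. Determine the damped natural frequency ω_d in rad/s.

11.9 rad/s

ω_n = √(k/m) = √(5890/37.7) = 12.50 rad/s.
Critical damping c_c = 2√(k·m) = 2√(5890 × 37.7) = 942.4 N·s/m, so ζ = c/c_c = 283/942.4 = 0.3003.
ω_d = ω_n√(1 − ζ²) = 12.50 × √(1 − 0.0902) = 11.92 rad/s.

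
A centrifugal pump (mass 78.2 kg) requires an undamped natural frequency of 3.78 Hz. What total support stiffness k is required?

44100 N/m

ω_n = 2πf_n = 2π × 3.78 = 23.75 rad/s.
k = m·ω_n² = 78.2 × 23.75² = 78.2 × 564.1 = 44110 N/m.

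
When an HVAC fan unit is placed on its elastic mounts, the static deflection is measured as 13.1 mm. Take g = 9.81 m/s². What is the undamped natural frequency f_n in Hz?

4.36 Hz

ω_n = √(g/δ_st) = √(9.81/0.0131) = √748.9 = 27.37 rad/s.
f_n = ω_n/(2π) = 27.37/6.283 = 4.355 Hz.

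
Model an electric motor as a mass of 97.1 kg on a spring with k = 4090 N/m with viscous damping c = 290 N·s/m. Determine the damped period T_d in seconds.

0.995 s

ω_n = √(k/m) = √(4090/97.1) = 6.490 rad/s.
Critical damping c_c = 2√(k·m) = 2√(4090 × 97.1) = 1260 N·s/m, so ζ = c/c_c = 290/1260 = 0.2301.
ω_d = ω_n√(1 − ζ²) = 6.490 × √(1 − 0.0529) = 6.316 rad/s.
T_d = 2π/ω_d = 0.9948 s.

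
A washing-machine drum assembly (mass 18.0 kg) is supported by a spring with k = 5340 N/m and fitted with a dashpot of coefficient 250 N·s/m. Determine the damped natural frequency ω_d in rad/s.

ω_n = √(k/m) = √(5340/18.0) = 17.22 rad/s.
Critical damping c_c = 2√(k·m) = 2√(5340 × 18.0) = 620.1 N·s/m, so ζ = c/c_c = 250/620.1 = 0.4032.
ω_d = ω_n√(1 − ζ²) = 17.22 × √(1 − 0.163) = 15.76 rad/s.

15.8 rad/s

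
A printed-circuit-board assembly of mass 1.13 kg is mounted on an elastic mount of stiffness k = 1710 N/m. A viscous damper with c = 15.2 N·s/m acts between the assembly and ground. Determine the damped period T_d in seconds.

0.164 s

ω_n = √(k/m) = √(1710/1.13) = 38.90 rad/s.
Critical damping c_c = 2√(k·m) = 2√(1710 × 1.13) = 87.92 N·s/m, so ζ = c/c_c = 15.2/87.92 = 0.1729.
ω_d = ω_n√(1 − ζ²) = 38.90 × √(1 − 0.0299) = 38.32 rad/s.
T_d = 2π/ω_d = 0.1640 s.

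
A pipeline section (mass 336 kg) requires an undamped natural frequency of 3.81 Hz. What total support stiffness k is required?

193000 N/m

ω_n = 2πf_n = 2π × 3.81 = 23.94 rad/s.
k = m·ω_n² = 336 × 23.94² = 336 × 573.1 = 192600 N/m.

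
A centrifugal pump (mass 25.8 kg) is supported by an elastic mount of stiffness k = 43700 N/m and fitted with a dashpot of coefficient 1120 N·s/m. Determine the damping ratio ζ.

0.527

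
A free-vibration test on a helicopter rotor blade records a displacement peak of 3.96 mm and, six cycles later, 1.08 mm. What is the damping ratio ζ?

0.0344

Logarithmic decrement δ = (1/n)·ln(x₀/x_n) = (1/6)·ln(3.96/1.08) = (1/6)·ln(3.667) = 0.2165.
ζ = δ/√(4π² + δ²) = 0.2165/√(39.48 + 0.0469) = 0.2165/6.287 = 0.03444.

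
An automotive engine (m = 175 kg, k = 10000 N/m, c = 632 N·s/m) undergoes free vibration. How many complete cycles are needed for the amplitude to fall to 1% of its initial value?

ζ = c/(2√(km)) = 632/(2√(10000 × 175)) = 632/2646 = 0.2389.
Logarithmic decrement δ = 2πζ/√(1 − ζ²) = 2π × 0.2389/√(1 − 0.0571) = 1.546.
x_n/x₀ = e^(−nδ) ≤ 0.01; take ln: n ≥ ln(1/0.01)/δ = 4.605/1.546 = 2.979.
So 3 complete cycles are required.

3 cycles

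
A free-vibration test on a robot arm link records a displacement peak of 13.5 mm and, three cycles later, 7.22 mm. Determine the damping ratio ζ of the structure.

Logarithmic decrement δ = (1/n)·ln(x₀/x_n) = (1/3)·ln(13.5/7.22) = (1/3)·ln(1.870) = 0.2086.
ζ = δ/√(4π² + δ²) = 0.2086/√(39.48 + 0.0435) = 0.2086/6.287 = 0.03318.

0.0332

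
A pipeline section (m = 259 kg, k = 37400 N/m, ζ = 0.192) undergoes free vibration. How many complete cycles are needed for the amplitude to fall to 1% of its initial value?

Logarithmic decrement δ = 2πζ/√(1 − ζ²) = 2π × 0.1920/√(1 − 0.0369) = 1.229.
x_n/x₀ = e^(−nδ) ≤ 0.01; take ln: n ≥ ln(1/0.01)/δ = 4.605/1.229 = 3.746.
So 4 complete cycles are required.

4 cycles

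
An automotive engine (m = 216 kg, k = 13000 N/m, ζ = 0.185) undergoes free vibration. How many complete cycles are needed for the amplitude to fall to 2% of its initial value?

4 cycles

Logarithmic decrement δ = 2πζ/√(1 − ζ²) = 2π × 0.1850/√(1 − 0.0342) = 1.183.
x_n/x₀ = e^(−nδ) ≤ 0.02; take ln: n ≥ ln(1/0.02)/δ = 3.912/1.183 = 3.307.
So 4 complete cycles are required.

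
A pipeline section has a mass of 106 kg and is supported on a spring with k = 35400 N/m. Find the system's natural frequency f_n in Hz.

ω_n = √(k/m) = √(35400/106) = √334.0 = 18.27 rad/s.
f_n = ω_n/(2π) = 18.27/6.283 = 2.908 Hz.

2.91 Hz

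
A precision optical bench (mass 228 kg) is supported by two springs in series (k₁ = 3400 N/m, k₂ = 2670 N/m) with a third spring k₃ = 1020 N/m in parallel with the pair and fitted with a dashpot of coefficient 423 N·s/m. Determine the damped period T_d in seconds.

1.97 s

Series pair: k_s = k₁k₂/(k₁+k₂) = (3400)(2670)/(3400 + 2670) = 1496 N/m. In parallel with k₃: k_eq = 1496 + 1020 = 2516 N/m.
ω_n = √(k_eq/m) = √(2516/228) = 3.322 rad/s.
Critical damping c_c = 2√(k_eq·m) = 2√(2516 × 228) = 1515 N·s/m, so ζ = c/c_c = 423/1515 = 0.2793.
ω_d = ω_n√(1 − ζ²) = 3.322 × √(1 − 0.0780) = 3.189 rad/s.
T_d = 2π/ω_d = 1.970 s.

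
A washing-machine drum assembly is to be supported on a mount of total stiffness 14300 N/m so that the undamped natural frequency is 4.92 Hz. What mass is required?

ω_n = 2πf_n = 2π × 4.92 = 30.91 rad/s.
m = k/ω_n² = 14300/30.91² = 14300/955.6 = 14.96 kg.

15.0 kg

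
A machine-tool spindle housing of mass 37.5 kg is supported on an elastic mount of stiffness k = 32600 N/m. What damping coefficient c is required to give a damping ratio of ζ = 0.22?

c_c = 2√(k·m) = 2√(32600 × 37.5) = 2211 N·s/m.
c = ζ·c_c = 0.22 × 2211 = 486.5 N·s/m.

486 N·s/m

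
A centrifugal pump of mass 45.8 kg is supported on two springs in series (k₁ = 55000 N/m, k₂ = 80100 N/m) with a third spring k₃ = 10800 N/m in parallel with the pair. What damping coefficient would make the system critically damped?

Series pair: k_s = k₁k₂/(k₁+k₂) = (55000)(80100)/(55000 + 80100) = 32610 N/m. In parallel with k₃: k_eq = 32610 + 10800 = 43410 N/m.
c_c = 2√(k_eq·m) = 2√(43410 × 45.8) = 2 × 1410 = 2820 N·s/m.

2820 N·s/m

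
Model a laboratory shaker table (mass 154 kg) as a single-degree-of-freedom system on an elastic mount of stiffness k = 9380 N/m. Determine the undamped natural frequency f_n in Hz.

1.24 Hz

ω_n = √(k/m) = √(9380/154) = √60.91 = 7.804 rad/s.
f_n = ω_n/(2π) = 7.804/6.283 = 1.242 Hz.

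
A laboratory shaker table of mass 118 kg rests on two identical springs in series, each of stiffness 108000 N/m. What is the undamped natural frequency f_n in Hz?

3.40 Hz

Series springs: 1/k_eq = 2/108000, so k_eq = 108000/2 = 54000 N/m.
ω_n = √(k_eq/m) = √(54000/118) = √457.6 = 21.39 rad/s.
f_n = ω_n/(2π) = 21.39/6.283 = 3.405 Hz.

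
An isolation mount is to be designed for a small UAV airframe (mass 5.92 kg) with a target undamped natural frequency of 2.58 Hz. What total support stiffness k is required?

1560 N/m

ω_n = 2πf_n = 2π × 2.58 = 16.21 rad/s.
k = m·ω_n² = 5.92 × 16.21² = 5.92 × 262.8 = 1556 N/m.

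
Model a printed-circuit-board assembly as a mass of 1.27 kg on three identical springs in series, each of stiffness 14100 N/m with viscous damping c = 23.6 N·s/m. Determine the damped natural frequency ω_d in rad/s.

Series springs: 1/k_eq = 3/14100, so k_eq = 14100/3 = 4700 N/m.
ω_n = √(k_eq/m) = √(4700/1.27) = 60.83 rad/s.
Critical damping c_c = 2√(k_eq·m) = 2√(4700 × 1.27) = 154.5 N·s/m, so ζ = c/c_c = 23.6/154.5 = 0.1527.
ω_d = ω_n√(1 − ζ²) = 60.83 × √(1 − 0.0233) = 60.12 rad/s.

60.1 rad/s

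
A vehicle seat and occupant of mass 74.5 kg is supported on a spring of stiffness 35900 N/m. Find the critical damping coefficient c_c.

3270 N·s/m

c_c = 2√(k·m) = 2√(35900 × 74.5) = 2 × 1635 = 3271 N·s/m.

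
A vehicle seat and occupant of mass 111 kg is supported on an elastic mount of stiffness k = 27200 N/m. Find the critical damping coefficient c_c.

3480 N·s/m

c_c = 2√(k·m) = 2√(27200 × 111) = 2 × 1738 = 3475 N·s/m.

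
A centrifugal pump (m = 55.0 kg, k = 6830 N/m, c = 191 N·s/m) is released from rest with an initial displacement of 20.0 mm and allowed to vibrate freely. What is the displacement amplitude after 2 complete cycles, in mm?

2.76 mm

ζ = c/(2√(km)) = 191/(2√(6830 × 55.0)) = 191/1226 = 0.1558.
Logarithmic decrement δ = 2πζ/√(1 − ζ²) = 2π × 0.1558/√(1 − 0.0243) = 0.9911.
After n cycles, x_n/x₀ = e^(−nδ), so x_2 = 20.0 × e^(−2 × 0.9911) = 20.0 × 0.1378 = 2.755 mm.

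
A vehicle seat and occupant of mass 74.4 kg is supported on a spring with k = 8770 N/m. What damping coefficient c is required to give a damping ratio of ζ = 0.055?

c_c = 2√(k·m) = 2√(8770 × 74.4) = 1616 N·s/m.
c = ζ·c_c = 0.055 × 1616 = 88.85 N·s/m.

88.9 N·s/m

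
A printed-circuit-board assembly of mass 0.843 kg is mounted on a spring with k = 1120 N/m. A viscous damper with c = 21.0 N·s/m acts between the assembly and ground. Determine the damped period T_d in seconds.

ω_n = √(k/m) = √(1120/0.843) = 36.45 rad/s.
Critical damping c_c = 2√(k·m) = 2√(1120 × 0.843) = 61.45 N·s/m, so ζ = c/c_c = 21.0/61.45 = 0.3417.
ω_d = ω_n√(1 − ζ²) = 36.45 × √(1 − 0.117) = 34.26 rad/s.
T_d = 2π/ω_d = 0.1834 s.

0.183 s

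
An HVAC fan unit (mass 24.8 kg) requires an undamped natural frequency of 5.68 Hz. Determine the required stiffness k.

31600 N/m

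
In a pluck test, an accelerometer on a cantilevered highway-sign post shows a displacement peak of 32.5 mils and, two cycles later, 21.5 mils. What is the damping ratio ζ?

0.0329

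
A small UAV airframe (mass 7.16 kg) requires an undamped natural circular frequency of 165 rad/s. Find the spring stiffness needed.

195000 N/m

k = m·ω_n² = 7.16 × 165.0² = 7.16 × 27220 = 194900 N/m.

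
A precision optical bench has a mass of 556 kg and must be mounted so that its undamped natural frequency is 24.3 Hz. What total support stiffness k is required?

13000000 N/m

ω_n = 2πf_n = 2π × 24.3 = 152.7 rad/s.
k = m·ω_n² = 556 × 152.7² = 556 × 23310 = 12960000 N/m.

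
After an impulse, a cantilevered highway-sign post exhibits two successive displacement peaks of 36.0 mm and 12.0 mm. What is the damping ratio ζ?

0.172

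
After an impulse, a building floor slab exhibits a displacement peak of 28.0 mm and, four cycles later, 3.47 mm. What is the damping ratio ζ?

Logarithmic decrement δ = (1/n)·ln(x₀/x_n) = (1/4)·ln(28.0/3.47) = (1/4)·ln(8.069) = 0.5220.
ζ = δ/√(4π² + δ²) = 0.5220/√(39.48 + 0.272) = 0.5220/6.305 = 0.08280.

0.0828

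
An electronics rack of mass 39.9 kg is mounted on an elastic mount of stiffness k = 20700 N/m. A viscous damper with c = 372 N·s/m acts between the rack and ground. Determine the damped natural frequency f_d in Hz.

ω_n = √(k/m) = √(20700/39.9) = 22.78 rad/s.
Critical damping c_c = 2√(k·m) = 2√(20700 × 39.9) = 1818 N·s/m, so ζ = c/c_c = 372/1818 = 0.2047.
ω_d = ω_n√(1 − ζ²) = 22.78 × √(1 − 0.0419) = 22.29 rad/s.
f_d = ω_d/(2π) = 3.548 Hz.

3.55 Hz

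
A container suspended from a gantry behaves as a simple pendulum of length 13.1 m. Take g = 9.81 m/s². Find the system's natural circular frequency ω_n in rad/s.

0.865 rad/s

For a simple pendulum ω_n = √(g/L) = √(9.81/13.1) = √0.7489 = 0.8654 rad/s.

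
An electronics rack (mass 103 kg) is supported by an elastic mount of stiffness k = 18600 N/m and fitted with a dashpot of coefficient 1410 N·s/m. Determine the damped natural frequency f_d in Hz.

ω_n = √(k/m) = √(18600/103) = 13.44 rad/s.
Critical damping c_c = 2√(k·m) = 2√(18600 × 103) = 2768 N·s/m, so ζ = c/c_c = 1410/2768 = 0.5093.
ω_d = ω_n√(1 − ζ²) = 13.44 × √(1 − 0.259) = 11.56 rad/s.
f_d = ω_d/(2π) = 1.841 Hz.

1.84 Hz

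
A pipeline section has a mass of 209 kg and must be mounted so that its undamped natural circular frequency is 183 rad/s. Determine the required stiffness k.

k = m·ω_n² = 209 × 183.0² = 209 × 33490 = 6999000 N/m.

7000000 N/m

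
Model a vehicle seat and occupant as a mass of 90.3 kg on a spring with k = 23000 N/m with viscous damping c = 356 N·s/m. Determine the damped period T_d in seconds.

ω_n = √(k/m) = √(23000/90.3) = 15.96 rad/s.
Critical damping c_c = 2√(k·m) = 2√(23000 × 90.3) = 2882 N·s/m, so ζ = c/c_c = 356/2882 = 0.1235.
ω_d = ω_n√(1 − ζ²) = 15.96 × √(1 − 0.0153) = 15.84 rad/s.
T_d = 2π/ω_d = 0.3967 s.

0.397 s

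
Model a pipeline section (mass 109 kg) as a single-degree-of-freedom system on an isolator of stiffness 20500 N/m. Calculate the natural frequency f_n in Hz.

2.18 Hz

ω_n = √(k/m) = √(20500/109) = √188.1 = 13.71 rad/s.
f_n = ω_n/(2π) = 13.71/6.283 = 2.183 Hz.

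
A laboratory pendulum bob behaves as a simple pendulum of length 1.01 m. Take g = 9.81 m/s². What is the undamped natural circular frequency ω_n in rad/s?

For a simple pendulum ω_n = √(g/L) = √(9.81/1.01) = √9.713 = 3.117 rad/s.

3.12 rad/s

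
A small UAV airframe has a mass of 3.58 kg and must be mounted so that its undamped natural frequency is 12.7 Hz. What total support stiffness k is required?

ω_n = 2πf_n = 2π × 12.7 = 79.80 rad/s.
k = m·ω_n² = 3.58 × 79.80² = 3.58 × 6367 = 22800 N/m.

22800 N/m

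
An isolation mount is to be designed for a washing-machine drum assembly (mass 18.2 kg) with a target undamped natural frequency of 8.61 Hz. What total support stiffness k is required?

53300 N/m

ω_n = 2πf_n = 2π × 8.61 = 54.10 rad/s.
k = m·ω_n² = 18.2 × 54.10² = 18.2 × 2927 = 53260 N/m.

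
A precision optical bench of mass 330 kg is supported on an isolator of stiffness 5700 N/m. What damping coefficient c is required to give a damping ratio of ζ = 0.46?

1260 N·s/m

c_c = 2√(k·m) = 2√(5700 × 330) = 2743 N·s/m.
c = ζ·c_c = 0.46 × 2743 = 1262 N·s/m.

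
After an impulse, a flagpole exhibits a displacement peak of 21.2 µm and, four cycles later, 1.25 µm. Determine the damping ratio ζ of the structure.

0.112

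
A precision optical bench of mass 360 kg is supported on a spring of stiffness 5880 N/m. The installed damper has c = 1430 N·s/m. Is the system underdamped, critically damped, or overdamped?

underdamped

c_c = 2√(k·m) = 2910 N·s/m; ζ = c/c_c = 1430/2910 = 0.491.
Since ζ < 1 the system is underdamped.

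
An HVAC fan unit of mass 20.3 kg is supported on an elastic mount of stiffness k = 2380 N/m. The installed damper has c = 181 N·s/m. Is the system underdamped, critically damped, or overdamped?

underdamped

c_c = 2√(k·m) = 439.6 N·s/m; ζ = c/c_c = 181/439.6 = 0.412.
Since ζ < 1 the system is underdamped.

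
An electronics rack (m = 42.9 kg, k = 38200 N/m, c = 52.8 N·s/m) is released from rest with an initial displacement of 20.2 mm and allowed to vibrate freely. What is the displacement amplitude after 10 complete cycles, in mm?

5.53 mm

ζ = c/(2√(km)) = 52.8/(2√(38200 × 42.9)) = 52.8/2560 = 0.02062.
Logarithmic decrement δ = 2πζ/√(1 − ζ²) = 2π × 0.02062/√(1 − 0.000425) = 0.1296.
After n cycles, x_n/x₀ = e^(−nδ), so x_10 = 20.2 × e^(−10 × 0.1296) = 20.2 × 0.2736 = 5.527 mm.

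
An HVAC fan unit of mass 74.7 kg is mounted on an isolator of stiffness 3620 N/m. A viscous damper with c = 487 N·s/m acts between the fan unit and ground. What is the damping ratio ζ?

0.468

ω_n = √(k/m) = √(3620/74.7) = 6.961 rad/s.
Critical damping c_c = 2√(k·m) = 2√(3620 × 74.7) = 1040 N·s/m, so ζ = c/c_c = 487/1040 = 0.4683.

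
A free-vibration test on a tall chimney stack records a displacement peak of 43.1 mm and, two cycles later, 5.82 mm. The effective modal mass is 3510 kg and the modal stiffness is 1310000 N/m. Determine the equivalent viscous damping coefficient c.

21300 N·s/m

Logarithmic decrement δ = (1/n)·ln(x₀/x_n) = (1/2)·ln(43.1/5.82) = (1/2)·ln(7.405) = 1.001.
ζ = δ/√(4π² + δ²) = 1.001/√(39.48 + 1.00) = 1.001/6.362 = 0.1573.
c = ζ · 2√(km) = 0.1573 × 2√(1310000 × 3510) = 0.1573 × 135600 = 21340 N·s/m.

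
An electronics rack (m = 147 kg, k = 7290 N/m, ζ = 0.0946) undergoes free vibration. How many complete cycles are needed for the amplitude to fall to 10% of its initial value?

4 cycles

Logarithmic decrement δ = 2πζ/√(1 − ζ²) = 2π × 0.09460/√(1 − 0.00895) = 0.5971.
x_n/x₀ = e^(−nδ) ≤ 0.1; take ln: n ≥ ln(1/0.1)/δ = 2.303/0.5971 = 3.856.
So 4 complete cycles are required.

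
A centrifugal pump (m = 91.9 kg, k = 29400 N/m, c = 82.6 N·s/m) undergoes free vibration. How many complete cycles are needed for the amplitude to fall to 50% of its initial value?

ζ = c/(2√(km)) = 82.6/(2√(29400 × 91.9)) = 82.6/3287 = 0.02513.
Logarithmic decrement δ = 2πζ/√(1 − ζ²) = 2π × 0.02513/√(1 − 0.000631) = 0.1579.
x_n/x₀ = e^(−nδ) ≤ 0.5; take ln: n ≥ ln(1/0.5)/δ = 0.6931/0.1579 = 4.389.
So 5 complete cycles are required.

5 cycles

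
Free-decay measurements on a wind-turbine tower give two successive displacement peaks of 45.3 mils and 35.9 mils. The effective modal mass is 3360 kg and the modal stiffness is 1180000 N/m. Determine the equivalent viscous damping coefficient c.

Logarithmic decrement δ = (1/n)·ln(x₀/x_n) = (1/1)·ln(45.3/35.9) = (1/1)·ln(1.262) = 0.2326.
ζ = δ/√(4π² + δ²) = 0.2326/√(39.48 + 0.0541) = 0.2326/6.287 = 0.03699.
c = ζ · 2√(km) = 0.03699 × 2√(1180000 × 3360) = 0.03699 × 125900 = 4658 N·s/m.

4660 N·s/m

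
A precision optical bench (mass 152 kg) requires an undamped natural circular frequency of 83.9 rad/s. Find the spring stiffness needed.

1070000 N/m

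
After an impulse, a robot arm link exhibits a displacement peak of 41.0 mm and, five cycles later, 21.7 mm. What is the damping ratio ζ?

0.0202

Logarithmic decrement δ = (1/n)·ln(x₀/x_n) = (1/5)·ln(41.0/21.7) = (1/5)·ln(1.889) = 0.1273.
ζ = δ/√(4π² + δ²) = 0.1273/√(39.48 + 0.0162) = 0.1273/6.284 = 0.02025.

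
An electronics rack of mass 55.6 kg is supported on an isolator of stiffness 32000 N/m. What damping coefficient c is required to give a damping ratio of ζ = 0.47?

c_c = 2√(k·m) = 2√(32000 × 55.6) = 2668 N·s/m.
c = ζ·c_c = 0.47 × 2668 = 1254 N·s/m.

1250 N·s/m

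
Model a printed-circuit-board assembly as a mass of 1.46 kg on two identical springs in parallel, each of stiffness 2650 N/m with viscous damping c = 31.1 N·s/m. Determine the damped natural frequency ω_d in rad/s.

Parallel springs add: k_eq = 2 × 2650 = 5300 N/m.
ω_n = √(k_eq/m) = √(5300/1.46) = 60.25 rad/s.
Critical damping c_c = 2√(k_eq·m) = 2√(5300 × 1.46) = 175.9 N·s/m, so ζ = c/c_c = 31.1/175.9 = 0.1768.
ω_d = ω_n√(1 − ζ²) = 60.25 × √(1 − 0.0312) = 59.30 rad/s.

59.3 rad/s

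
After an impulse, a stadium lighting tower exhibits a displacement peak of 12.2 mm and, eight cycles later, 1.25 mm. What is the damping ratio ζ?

0.0453

Logarithmic decrement δ = (1/n)·ln(x₀/x_n) = (1/8)·ln(12.2/1.25) = (1/8)·ln(9.760) = 0.2848.
ζ = δ/√(4π² + δ²) = 0.2848/√(39.48 + 0.0811) = 0.2848/6.290 = 0.04528.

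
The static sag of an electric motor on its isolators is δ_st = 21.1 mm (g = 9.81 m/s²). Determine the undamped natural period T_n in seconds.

ω_n = √(g/δ_st) = √(9.81/0.0211) = √464.9 = 21.56 rad/s.
T_n = 2π/ω_n = 6.283/21.56 = 0.2914 s.

0.291 s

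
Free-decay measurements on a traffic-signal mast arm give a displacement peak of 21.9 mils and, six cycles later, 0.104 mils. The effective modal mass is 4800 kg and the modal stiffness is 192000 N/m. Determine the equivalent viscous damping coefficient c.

Logarithmic decrement δ = (1/n)·ln(x₀/x_n) = (1/6)·ln(21.9/0.104) = (1/6)·ln(210.6) = 0.8916.
ζ = δ/√(4π² + δ²) = 0.8916/√(39.48 + 0.795) = 0.8916/6.346 = 0.1405.
c = ζ · 2√(km) = 0.1405 × 2√(192000 × 4800) = 0.1405 × 60720 = 8531 N·s/m.

8530 N·s/m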